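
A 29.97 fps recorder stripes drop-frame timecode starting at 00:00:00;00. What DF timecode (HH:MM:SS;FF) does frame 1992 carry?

00:01:06;14

Ten DF minutes hold 17982 frames, so frame 1992 lies in block 0 (frames 0–17981) with 1992 frames into that block.
The block's first minute is 1800 frames and the rest 1798 each; 1992 frames reaches minute 1, so 0 × 18 + 1 × 2 = 2 labels have been skipped so far.
Adding those back, label number 1992 + 2 = 1994 at 30 labels/s is 66 s + 14 f = 0 h 1 min 6 s frame 14, i.e. 00:01:06;14.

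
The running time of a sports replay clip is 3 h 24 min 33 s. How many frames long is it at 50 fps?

3 h 24 min 33 s = 12273 s.
Frames = 12273 × 50 = 613650.

613650 frames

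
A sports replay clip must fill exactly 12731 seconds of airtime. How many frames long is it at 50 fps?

636550 frames

Frames = 12731 × 50 = 636550.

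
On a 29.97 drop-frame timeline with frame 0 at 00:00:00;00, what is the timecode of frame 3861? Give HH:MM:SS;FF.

00:02:08;25

Ten DF minutes hold 17982 frames, so frame 3861 lies in block 0 (frames 0–17981) with 3861 frames into that block.
The block's first minute is 1800 frames and the rest 1798 each; 3861 frames reaches minute 2, so 0 × 18 + 2 × 2 = 4 labels have been skipped so far.
Adding those back, label number 3861 + 4 = 3865 at 30 labels/s is 128 s + 25 f = 0 h 2 min 8 s frame 25, i.e. 00:02:08;25.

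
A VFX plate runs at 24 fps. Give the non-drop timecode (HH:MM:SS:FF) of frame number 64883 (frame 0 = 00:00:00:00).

64883 ÷ 24 = 2703 full seconds, remainder 11 frames.
2703 s = 0 h 45 min 3 s.
Timecode: 00:45:03:11.

00:45:03:11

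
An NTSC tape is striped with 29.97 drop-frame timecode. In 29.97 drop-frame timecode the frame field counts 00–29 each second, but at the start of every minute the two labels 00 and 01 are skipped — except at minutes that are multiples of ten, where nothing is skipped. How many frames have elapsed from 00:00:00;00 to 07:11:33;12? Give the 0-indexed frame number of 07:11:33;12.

As if non-drop at 30 labels/s: (7 × 3600 + 11 × 60 + 33) × 30 + 12 = 776802.
Minute boundaries passed: 431; those not divisible by 10: 431 − 43 = 388; dropped labels = 2 × 388 = 776.
Actual frame index = 776802 − 776 = 776026.

776026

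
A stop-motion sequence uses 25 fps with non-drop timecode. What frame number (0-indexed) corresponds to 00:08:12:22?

Total seconds to the label: (0 × 3600 + 8 × 60 + 12) = 492.
Frame index = 492 × 25 + 22 = 12322.

12322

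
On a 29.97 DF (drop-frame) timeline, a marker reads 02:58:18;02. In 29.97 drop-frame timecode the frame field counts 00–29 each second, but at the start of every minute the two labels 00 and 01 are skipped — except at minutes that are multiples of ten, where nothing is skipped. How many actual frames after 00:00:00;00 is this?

320620

As if non-drop at 30 labels/s: (2 × 3600 + 58 × 60 + 18) × 30 + 2 = 320942.
Minute boundaries passed: 178; those not divisible by 10: 178 − 17 = 161; dropped labels = 2 × 161 = 322.
Actual frame index = 320942 − 322 = 320620.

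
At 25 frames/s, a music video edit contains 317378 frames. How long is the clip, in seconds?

12695.12 seconds

Running time = 317378 / (25) = 12695.12 s.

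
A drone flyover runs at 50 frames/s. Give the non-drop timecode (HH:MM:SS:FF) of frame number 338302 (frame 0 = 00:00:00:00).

338302 ÷ 50 = 6766 full seconds, remainder 2 frames.
6766 s = 1 h 52 min 46 s.
Timecode: 01:52:46:02.

01:52:46:02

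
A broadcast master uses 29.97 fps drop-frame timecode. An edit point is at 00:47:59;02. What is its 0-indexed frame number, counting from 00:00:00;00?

Complete 10-minute blocks: 4, each 17982 frames → 71928.
Remaining 7 whole minutes in the current block: 1800 + 6 × 1798 = 12588 frames.
Within the current minute: 59 × 30 + 2 − 2 = 1770 (labels ;00/;01 skipped at this minute). Total = 71928 + 12588 + 1770 = 86286.

86286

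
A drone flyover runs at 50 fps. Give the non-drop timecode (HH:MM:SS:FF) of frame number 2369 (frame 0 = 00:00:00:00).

00:00:47:19

2369 ÷ 50 = 47 full seconds, remainder 19 frames.
47 s = 0 h 0 min 47 s.
Timecode: 00:00:47:19.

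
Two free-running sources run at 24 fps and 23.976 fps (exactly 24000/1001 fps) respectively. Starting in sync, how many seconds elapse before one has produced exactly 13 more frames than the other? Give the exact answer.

13013/24 seconds

The gap grows by |24000/1001 − 24| = 24/1001 frames per second.
Time for a 13-frame gap: 13 ÷ (24/1001) = 13013/24 s.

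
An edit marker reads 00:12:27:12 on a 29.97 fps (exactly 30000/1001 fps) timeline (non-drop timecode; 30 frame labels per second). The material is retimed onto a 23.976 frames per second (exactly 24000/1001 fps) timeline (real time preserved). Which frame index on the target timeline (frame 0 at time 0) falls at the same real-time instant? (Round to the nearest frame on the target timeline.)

frame 17938

Source frame index: (0×3600 + 12×60 + 27) × 30 + 12 = 22422.
Real time: 22422 / (30000/1001) = 3740737/5000 s.
Target frame: (3740737/5000) × (24000/1001) = 89688/5 ≈ 17937.600 → 17938.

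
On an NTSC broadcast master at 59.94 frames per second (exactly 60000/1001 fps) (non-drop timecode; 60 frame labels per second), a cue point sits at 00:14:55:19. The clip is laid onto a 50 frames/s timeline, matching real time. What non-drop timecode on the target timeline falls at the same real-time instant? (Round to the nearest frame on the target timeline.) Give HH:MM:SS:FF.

Source frame index: (0×3600 + 14×60 + 55) × 60 + 19 = 53719.
Real time: 53719 / (60000/1001) = 53772719/60000 s.
Target frame: (53772719/60000) × (50) = 53772719/1200 ≈ 44810.599 → 44811.
At 50 labels/s: frame 44811 → 00:14:56:11.

00:14:56:11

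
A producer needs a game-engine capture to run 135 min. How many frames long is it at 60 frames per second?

486000 frames

135 min = 8100 s.
Frames = 8100 × 60 = 486000.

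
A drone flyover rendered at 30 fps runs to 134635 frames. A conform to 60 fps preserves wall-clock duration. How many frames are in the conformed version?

269270 frames

Target frames = source frames × (target rate / source rate) = 134635 × (60)/(30) = 134635 × 2 = 269270.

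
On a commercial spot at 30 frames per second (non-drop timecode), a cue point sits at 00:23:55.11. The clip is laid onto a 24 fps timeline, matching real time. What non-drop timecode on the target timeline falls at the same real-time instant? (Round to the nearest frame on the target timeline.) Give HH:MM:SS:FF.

00:23:55:09

Source frame index: (0×3600 + 23×60 + 55) × 30 + 11 = 43061.
Real time: 43061 / (30) = 43061/30 s.
Target frame: (43061/30) × (24) = 172244/5 ≈ 34448.800 → 34449.
At 24 labels/s: frame 34449 → 00:23:55:09.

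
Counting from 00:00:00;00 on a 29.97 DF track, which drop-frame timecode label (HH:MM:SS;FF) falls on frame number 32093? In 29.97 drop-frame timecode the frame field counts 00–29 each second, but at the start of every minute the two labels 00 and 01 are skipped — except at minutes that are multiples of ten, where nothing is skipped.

Ten DF minutes hold 17982 frames, so frame 32093 lies in block 1 (frames 17982–35963) with 14111 frames into that block.
The block's first minute is 1800 frames and the rest 1798 each; 14111 frames reaches minute 7, so 1 × 18 + 7 × 2 = 32 labels have been skipped so far.
Adding those back, label number 32093 + 32 = 32125 at 30 labels/s is 1070 s + 25 f = 0 h 17 min 50 s frame 25, i.e. 00:17:50;25.

00:17:50;25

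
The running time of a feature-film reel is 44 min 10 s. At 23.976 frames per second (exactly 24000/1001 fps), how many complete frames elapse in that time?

44 min 10 s = 2650 s.
Frames = 2650 × 24000/1001 = 63600000/1001 ≈ 63536.4635.
Complete frames: 63536.

63536 frames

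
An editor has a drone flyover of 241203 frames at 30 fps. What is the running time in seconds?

8040.1 seconds

Running time = 241203 / (30) = 8040.1 s.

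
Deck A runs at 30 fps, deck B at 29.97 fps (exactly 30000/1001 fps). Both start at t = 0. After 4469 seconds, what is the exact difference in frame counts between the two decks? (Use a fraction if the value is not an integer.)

134070/1001 frames

A emits 30 × 4469 = 134070 frames; B emits 30000/1001 × 4469 = 134070000/1001.
Difference = 134070/1001 frames (≈ 133.9361); B is behind A.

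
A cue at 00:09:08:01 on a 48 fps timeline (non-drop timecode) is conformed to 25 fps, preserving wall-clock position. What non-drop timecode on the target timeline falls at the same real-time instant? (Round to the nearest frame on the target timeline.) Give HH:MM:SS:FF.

Source frame index: (0×3600 + 9×60 + 8) × 48 + 1 = 26305.
Real time: 26305 / (48) = 26305/48 s.
Target frame: (26305/48) × (25) = 657625/48 ≈ 13700.521 → 13701.
At 25 labels/s: frame 13701 → 00:09:08:01.

00:09:08:01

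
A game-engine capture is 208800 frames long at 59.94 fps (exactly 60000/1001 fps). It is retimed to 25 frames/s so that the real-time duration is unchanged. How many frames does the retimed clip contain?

Target frames = source frames × (target rate / source rate) = 208800 × (25)/(60000/1001) = 208800 × 1001/2400 = 87087.

87087 frames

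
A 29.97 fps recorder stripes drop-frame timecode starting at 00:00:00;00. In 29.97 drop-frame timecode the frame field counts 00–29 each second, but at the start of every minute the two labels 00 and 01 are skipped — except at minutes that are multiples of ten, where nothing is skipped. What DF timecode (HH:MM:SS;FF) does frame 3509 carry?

Ten DF minutes hold 17982 frames, so frame 3509 lies in block 0 (frames 0–17981) with 3509 frames into that block.
The block's first minute is 1800 frames and the rest 1798 each; 3509 frames reaches minute 1, so 0 × 18 + 1 × 2 = 2 labels have been skipped so far.
Adding those back, label number 3509 + 2 = 3511 at 30 labels/s is 117 s + 1 f = 0 h 1 min 57 s frame 1, i.e. 00:01:57;01.

00:01:57;01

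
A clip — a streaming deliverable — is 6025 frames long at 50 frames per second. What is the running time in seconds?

Running time = 6025 / (50) = 120.5 s.

120.5 seconds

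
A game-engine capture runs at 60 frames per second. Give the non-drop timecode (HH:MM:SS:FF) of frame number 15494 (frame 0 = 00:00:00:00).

00:04:18:14

15494 ÷ 60 = 258 full seconds, remainder 14 frames.
258 s = 0 h 4 min 18 s.
Timecode: 00:04:18:14.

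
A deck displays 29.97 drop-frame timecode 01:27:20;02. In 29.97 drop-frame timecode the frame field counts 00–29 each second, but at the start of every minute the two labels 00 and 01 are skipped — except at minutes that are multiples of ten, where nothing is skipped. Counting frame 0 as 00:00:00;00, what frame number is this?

157044

As if non-drop at 30 labels/s: (1 × 3600 + 27 × 60 + 20) × 30 + 2 = 157202.
Minute boundaries passed: 87; those not divisible by 10: 87 − 8 = 79; dropped labels = 2 × 79 = 158.
Actual frame index = 157202 − 158 = 157044.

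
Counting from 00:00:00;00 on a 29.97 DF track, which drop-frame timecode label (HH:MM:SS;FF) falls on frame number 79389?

00:44:08;29

Ten DF minutes hold 17982 frames, so frame 79389 lies in block 4 (frames 71928–89909) with 7461 frames into that block.
The block's first minute is 1800 frames and the rest 1798 each; 7461 frames reaches minute 4, so 4 × 18 + 4 × 2 = 80 labels have been skipped so far.
Adding those back, label number 79389 + 80 = 79469 at 30 labels/s is 2648 s + 29 f = 0 h 44 min 8 s frame 29, i.e. 00:44:08;29.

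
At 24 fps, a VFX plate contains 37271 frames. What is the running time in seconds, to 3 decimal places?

1552.958 seconds

Running time = 37271 × 1/24 = 37271/24 s ≈ 1552.958 s.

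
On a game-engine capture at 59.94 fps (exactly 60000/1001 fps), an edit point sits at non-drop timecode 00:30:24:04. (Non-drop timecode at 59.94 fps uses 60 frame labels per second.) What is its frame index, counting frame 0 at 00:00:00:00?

Total seconds to the label: (0 × 3600 + 30 × 60 + 24) = 1824.
Frame index = 1824 × 60 + 4 = 109444.

109444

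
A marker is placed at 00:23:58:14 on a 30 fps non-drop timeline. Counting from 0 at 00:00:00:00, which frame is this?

Total seconds to the label: (0 × 3600 + 23 × 60 + 58) = 1438.
Frame index = 1438 × 30 + 14 = 43154.

43154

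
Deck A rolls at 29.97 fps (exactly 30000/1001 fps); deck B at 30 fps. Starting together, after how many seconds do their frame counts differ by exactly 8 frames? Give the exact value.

4004/15 seconds

The gap grows by |30 − 30000/1001| = 30/1001 frames per second.
Time for a 8-frame gap: 8 ÷ (30/1001) = 4004/15 s.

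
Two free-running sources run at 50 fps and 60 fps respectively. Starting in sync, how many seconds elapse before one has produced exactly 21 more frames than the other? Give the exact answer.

The gap grows by |60 − 50| = 10 frames per second.
Time for a 21-frame gap: 21 ÷ (10) = 2.1 s.

2.1 seconds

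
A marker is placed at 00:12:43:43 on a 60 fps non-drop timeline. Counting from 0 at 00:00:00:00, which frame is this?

45823

Total seconds to the label: (0 × 3600 + 12 × 60 + 43) = 763.
Frame index = 763 × 60 + 43 = 45823.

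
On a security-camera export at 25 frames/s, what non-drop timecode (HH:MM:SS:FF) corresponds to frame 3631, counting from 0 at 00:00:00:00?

3631 ÷ 25 = 145 full seconds, remainder 6 frames.
145 s = 0 h 2 min 25 s.
Timecode: 00:02:25:06.

00:02:25:06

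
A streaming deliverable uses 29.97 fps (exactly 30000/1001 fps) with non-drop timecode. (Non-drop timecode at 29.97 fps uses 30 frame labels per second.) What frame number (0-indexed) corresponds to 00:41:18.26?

Total seconds to the label: (0 × 3600 + 41 × 60 + 18) = 2478.
Frame index = 2478 × 30 + 26 = 74366.

frame 74366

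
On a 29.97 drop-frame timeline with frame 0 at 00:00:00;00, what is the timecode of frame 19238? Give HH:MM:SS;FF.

Ten DF minutes hold 17982 frames, so frame 19238 lies in block 1 (frames 17982–35963) with 1256 frames into that block.
The block's first minute is 1800 frames and the rest 1798 each; 1256 frames reaches minute 0, so 1 × 18 + 0 × 2 = 18 labels have been skipped so far.
Adding those back, label number 19238 + 18 = 19256 at 30 labels/s is 641 s + 26 f = 0 h 10 min 41 s frame 26, i.e. 00:10:41;26.

00:10:41;26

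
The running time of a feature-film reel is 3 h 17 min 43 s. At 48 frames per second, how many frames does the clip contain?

569424 frames

3 h 17 min 43 s = 11863 s.
Frames = 11863 × 48 = 569424.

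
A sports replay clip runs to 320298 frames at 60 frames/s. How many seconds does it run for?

Running time = 320298 / (60) = 5338.3 s.

5338.3 seconds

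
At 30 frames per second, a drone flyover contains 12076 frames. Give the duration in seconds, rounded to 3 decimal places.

402.533 seconds

Running time = 12076 × 1/30 = 6038/15 s ≈ 402.533 s.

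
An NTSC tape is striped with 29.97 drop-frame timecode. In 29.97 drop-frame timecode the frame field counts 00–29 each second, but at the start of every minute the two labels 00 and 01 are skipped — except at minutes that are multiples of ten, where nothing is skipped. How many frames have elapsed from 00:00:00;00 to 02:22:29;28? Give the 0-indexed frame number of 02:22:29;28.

256242

As if non-drop at 30 labels/s: (2 × 3600 + 22 × 60 + 29) × 30 + 28 = 256498.
Minute boundaries passed: 142; those not divisible by 10: 142 − 14 = 128; dropped labels = 2 × 128 = 256.
Actual frame index = 256498 − 256 = 256242.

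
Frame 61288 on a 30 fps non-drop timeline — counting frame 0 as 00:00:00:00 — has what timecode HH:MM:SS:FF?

61288 ÷ 30 = 2042 full seconds, remainder 28 frames.
2042 s = 0 h 34 min 2 s.
Timecode: 00:34:02:28.

00:34:02:28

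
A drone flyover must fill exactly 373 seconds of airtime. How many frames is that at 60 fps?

Frames = 373 × 60 = 22380.

22380 frames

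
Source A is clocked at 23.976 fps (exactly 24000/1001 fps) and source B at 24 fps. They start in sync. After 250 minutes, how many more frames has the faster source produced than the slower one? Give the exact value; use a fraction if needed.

360000/1001 frames

250 min = 15000 s.
A emits 24000/1001 × 15000 = 360000000/1001 frames; B emits 24 × 15000 = 360000.
Difference = 360000/1001 frames (≈ 359.6404); B is ahead of A.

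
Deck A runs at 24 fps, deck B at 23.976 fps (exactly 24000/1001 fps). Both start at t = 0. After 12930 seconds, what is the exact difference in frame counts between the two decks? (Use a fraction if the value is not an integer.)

310320/1001 frames

A emits 24 × 12930 = 310320 frames; B emits 24000/1001 × 12930 = 310320000/1001.
Difference = 310320/1001 frames (≈ 310.0100); B is behind A.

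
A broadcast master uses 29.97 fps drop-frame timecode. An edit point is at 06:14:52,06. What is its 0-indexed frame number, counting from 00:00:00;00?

674092

Complete 10-minute blocks: 37, each 17982 frames → 665334.
Remaining 4 whole minutes in the current block: 1800 + 3 × 1798 = 7194 frames.
Within the current minute: 52 × 30 + 6 − 2 = 1564 (labels ;00/;01 skipped at this minute). Total = 665334 + 7194 + 1564 = 674092.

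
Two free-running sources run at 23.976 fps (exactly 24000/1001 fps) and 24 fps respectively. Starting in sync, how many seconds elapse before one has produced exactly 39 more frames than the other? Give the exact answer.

The gap grows by |24 − 24000/1001| = 24/1001 frames per second.
Time for a 39-frame gap: 39 ÷ (24/1001) = 1626.625 s.

1626.625 seconds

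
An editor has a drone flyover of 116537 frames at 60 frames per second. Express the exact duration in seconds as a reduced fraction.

116537/60 seconds

Running time = 116537 ÷ (60) = 116537 × 1/60 = 116537/60 s.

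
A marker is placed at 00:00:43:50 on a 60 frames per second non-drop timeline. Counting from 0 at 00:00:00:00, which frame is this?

2630

Total seconds to the label: (0 × 3600 + 0 × 60 + 43) = 43.
Frame index = 43 × 60 + 50 = 2630.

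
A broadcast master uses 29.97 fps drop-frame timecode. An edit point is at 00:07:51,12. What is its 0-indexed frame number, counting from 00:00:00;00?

Complete 10-minute blocks: 0, each 17982 frames → 0.
Remaining 7 whole minutes in the current block: 1800 + 6 × 1798 = 12588 frames.
Within the current minute: 51 × 30 + 12 − 2 = 1540 (labels ;00/;01 skipped at this minute). Total = 0 + 12588 + 1540 = 14128.

14128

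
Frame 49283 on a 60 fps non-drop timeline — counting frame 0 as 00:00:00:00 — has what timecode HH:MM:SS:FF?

00:13:41:23

49283 ÷ 60 = 821 full seconds, remainder 23 frames.
821 s = 0 h 13 min 41 s.
Timecode: 00:13:41:23.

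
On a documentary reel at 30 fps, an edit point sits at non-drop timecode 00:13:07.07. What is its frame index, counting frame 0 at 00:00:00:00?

23617

Total seconds to the label: (0 × 3600 + 13 × 60 + 7) = 787.
Frame index = 787 × 30 + 7 = 23617.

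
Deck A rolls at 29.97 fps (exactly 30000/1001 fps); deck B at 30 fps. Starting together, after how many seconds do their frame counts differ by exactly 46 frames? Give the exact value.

23023/15 seconds

The gap grows by |30 − 30000/1001| = 30/1001 frames per second.
Time for a 46-frame gap: 46 ÷ (30/1001) = 23023/15 s.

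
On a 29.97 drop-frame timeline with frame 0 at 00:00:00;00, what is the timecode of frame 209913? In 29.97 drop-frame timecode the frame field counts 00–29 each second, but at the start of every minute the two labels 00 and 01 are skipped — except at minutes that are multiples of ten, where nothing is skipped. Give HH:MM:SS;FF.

Ten DF minutes hold 17982 frames, so frame 209913 lies in block 11 (frames 197802–215783) with 12111 frames into that block.
The block's first minute is 1800 frames and the rest 1798 each; 12111 frames reaches minute 6, so 11 × 18 + 6 × 2 = 210 labels have been skipped so far.
Adding those back, label number 209913 + 210 = 210123 at 30 labels/s is 7004 s + 3 f = 1 h 56 min 44 s frame 3, i.e. 01:56:44;03.

01:56:44;03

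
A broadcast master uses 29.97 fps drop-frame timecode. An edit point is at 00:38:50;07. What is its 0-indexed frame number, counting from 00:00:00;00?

69837

Complete 10-minute blocks: 3, each 17982 frames → 53946.
Remaining 8 whole minutes in the current block: 1800 + 7 × 1798 = 14386 frames.
Within the current minute: 50 × 30 + 7 − 2 = 1505 (labels ;00/;01 skipped at this minute). Total = 53946 + 14386 + 1505 = 69837.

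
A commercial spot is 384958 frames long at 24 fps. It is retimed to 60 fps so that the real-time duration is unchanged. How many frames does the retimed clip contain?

Target frames = source frames × (target rate / source rate) = 384958 × (60)/(24) = 384958 × 5/2 = 962395.

962395 frames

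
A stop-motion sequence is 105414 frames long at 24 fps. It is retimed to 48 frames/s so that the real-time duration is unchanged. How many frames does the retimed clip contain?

Target frames = source frames × (target rate / source rate) = 105414 × (48)/(24) = 105414 × 2 = 210828.

210828 frames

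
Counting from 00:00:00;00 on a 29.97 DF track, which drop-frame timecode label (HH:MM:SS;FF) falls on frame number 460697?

Ten DF minutes hold 17982 frames, so frame 460697 lies in block 25 (frames 449550–467531) with 11147 frames into that block.
The block's first minute is 1800 frames and the rest 1798 each; 11147 frames reaches minute 6, so 25 × 18 + 6 × 2 = 462 labels have been skipped so far.
Adding those back, label number 460697 + 462 = 461159 at 30 labels/s is 15371 s + 29 f = 4 h 16 min 11 s frame 29, i.e. 04:16:11;29.

04:16:11;29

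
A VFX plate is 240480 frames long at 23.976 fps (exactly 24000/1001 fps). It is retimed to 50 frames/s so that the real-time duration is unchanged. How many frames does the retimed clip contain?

Target frames = source frames × (target rate / source rate) = 240480 × (50)/(24000/1001) = 240480 × 1001/480 = 501501.

501501 frames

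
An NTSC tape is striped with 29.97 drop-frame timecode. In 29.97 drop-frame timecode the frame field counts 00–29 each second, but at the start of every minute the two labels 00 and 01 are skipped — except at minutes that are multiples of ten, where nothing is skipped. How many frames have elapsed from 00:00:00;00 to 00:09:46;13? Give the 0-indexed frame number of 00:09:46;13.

17575

As if non-drop at 30 labels/s: (0 × 3600 + 9 × 60 + 46) × 30 + 13 = 17593.
Minute boundaries passed: 9; those not divisible by 10: 9 − 0 = 9; dropped labels = 2 × 9 = 18.
Actual frame index = 17593 − 18 = 17575.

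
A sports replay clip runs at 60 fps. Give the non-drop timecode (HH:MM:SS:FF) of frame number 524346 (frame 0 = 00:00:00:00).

524346 ÷ 60 = 8739 full seconds, remainder 6 frames.
8739 s = 2 h 25 min 39 s.
Timecode: 02:25:39:06.

02:25:39:06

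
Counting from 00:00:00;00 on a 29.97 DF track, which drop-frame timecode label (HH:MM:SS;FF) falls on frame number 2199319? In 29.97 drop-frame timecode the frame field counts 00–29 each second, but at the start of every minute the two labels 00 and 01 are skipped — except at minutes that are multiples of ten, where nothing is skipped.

Ten DF minutes hold 17982 frames, so frame 2199319 lies in block 122 (frames 2193804–2211785) with 5515 frames into that block.
The block's first minute is 1800 frames and the rest 1798 each; 5515 frames reaches minute 3, so 122 × 18 + 3 × 2 = 2202 labels have been skipped so far.
Adding those back, label number 2199319 + 2202 = 2201521 at 30 labels/s is 73384 s + 1 f = 20 h 23 min 4 s frame 1, i.e. 20:23:04;01.

20:23:04;01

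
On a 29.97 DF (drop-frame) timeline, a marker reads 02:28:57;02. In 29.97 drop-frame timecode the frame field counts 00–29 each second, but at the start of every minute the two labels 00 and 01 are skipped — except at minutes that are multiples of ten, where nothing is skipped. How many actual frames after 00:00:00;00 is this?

267844

Complete 10-minute blocks: 14, each 17982 frames → 251748.
Remaining 8 whole minutes in the current block: 1800 + 7 × 1798 = 14386 frames.
Within the current minute: 57 × 30 + 2 − 2 = 1710 (labels ;00/;01 skipped at this minute). Total = 251748 + 14386 + 1710 = 267844.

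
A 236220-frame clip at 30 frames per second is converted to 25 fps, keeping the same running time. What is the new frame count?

Target frames = source frames × (target rate / source rate) = 236220 × (25)/(30) = 236220 × 5/6 = 196850.

196850 frames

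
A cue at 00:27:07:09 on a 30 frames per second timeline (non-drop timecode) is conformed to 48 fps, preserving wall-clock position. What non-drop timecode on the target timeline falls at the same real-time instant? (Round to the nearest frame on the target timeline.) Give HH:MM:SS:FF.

Source frame index: (0×3600 + 27×60 + 7) × 30 + 9 = 48819.
Real time: 48819 / (30) = 16273/10 s.
Target frame: (16273/10) × (48) = 390552/5 ≈ 78110.400 → 78110.
At 48 labels/s: frame 78110 → 00:27:07:14.

00:27:07:14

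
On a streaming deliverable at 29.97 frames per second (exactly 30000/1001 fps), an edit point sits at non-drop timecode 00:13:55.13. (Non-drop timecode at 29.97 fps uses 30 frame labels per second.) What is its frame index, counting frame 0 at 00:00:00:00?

Total seconds to the label: (0 × 3600 + 13 × 60 + 55) = 835.
Frame index = 835 × 30 + 13 = 25063.

25063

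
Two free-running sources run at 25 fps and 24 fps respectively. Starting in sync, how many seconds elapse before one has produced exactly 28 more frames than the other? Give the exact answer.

The gap grows by |24 − 25| = 1 frame per second.
Time for a 28-frame gap: 28 ÷ (1) = 28 s.

28 seconds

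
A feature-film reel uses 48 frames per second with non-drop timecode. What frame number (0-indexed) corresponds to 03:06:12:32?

536288

Total seconds to the label: (3 × 3600 + 6 × 60 + 12) = 11172.
Frame index = 11172 × 48 + 32 = 536288.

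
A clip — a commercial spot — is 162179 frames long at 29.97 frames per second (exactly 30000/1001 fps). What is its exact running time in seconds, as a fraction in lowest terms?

162341179/30000 seconds

Running time = 162179 ÷ (30000/1001) = 162179 × 1001/30000 = 162341179/30000 s.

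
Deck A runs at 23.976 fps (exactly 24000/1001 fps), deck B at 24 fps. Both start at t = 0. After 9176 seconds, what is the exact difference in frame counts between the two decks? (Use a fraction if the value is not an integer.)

A emits 24000/1001 × 9176 = 220224000/1001 frames; B emits 24 × 9176 = 220224.
Difference = 220224/1001 frames (≈ 220.0040); B is ahead of A.

220224/1001 frames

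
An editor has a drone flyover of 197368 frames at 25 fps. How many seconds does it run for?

Running time = 197368 / (25) = 7894.72 s.

7894.72 seconds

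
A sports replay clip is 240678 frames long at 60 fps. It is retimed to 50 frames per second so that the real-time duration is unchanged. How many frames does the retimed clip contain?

200565 frames

Target frames = source frames × (target rate / source rate) = 240678 × (50)/(60) = 240678 × 5/6 = 200565.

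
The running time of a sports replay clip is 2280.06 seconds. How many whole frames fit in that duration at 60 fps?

Frames = 2280.06 × 60 = 684018/5 ≈ 136803.6000.
Complete frames: 136803.

136803 frames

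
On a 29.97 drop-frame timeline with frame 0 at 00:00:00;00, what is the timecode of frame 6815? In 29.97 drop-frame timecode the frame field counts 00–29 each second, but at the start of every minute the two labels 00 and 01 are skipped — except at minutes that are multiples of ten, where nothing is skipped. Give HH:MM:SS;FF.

00:03:47;11

Ten DF minutes hold 17982 frames, so frame 6815 lies in block 0 (frames 0–17981) with 6815 frames into that block.
The block's first minute is 1800 frames and the rest 1798 each; 6815 frames reaches minute 3, so 0 × 18 + 3 × 2 = 6 labels have been skipped so far.
Adding those back, label number 6815 + 6 = 6821 at 30 labels/s is 227 s + 11 f = 0 h 3 min 47 s frame 11, i.e. 00:03:47;11.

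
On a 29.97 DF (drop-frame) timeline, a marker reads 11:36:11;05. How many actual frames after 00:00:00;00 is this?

1251881

As if non-drop at 30 labels/s: (11 × 3600 + 36 × 60 + 11) × 30 + 5 = 1253135.
Minute boundaries passed: 696; those not divisible by 10: 696 − 69 = 627; dropped labels = 2 × 627 = 1254.
Actual frame index = 1253135 − 1254 = 1251881.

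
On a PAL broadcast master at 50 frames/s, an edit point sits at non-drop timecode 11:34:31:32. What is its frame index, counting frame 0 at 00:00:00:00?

Total seconds to the label: (11 × 3600 + 34 × 60 + 31) = 41671.
Frame index = 41671 × 50 + 32 = 2083582.

frame 2083582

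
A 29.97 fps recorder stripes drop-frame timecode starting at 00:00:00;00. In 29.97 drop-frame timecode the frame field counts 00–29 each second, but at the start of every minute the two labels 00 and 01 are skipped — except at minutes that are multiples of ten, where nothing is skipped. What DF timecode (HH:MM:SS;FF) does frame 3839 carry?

Ten DF minutes hold 17982 frames, so frame 3839 lies in block 0 (frames 0–17981) with 3839 frames into that block.
The block's first minute is 1800 frames and the rest 1798 each; 3839 frames reaches minute 2, so 0 × 18 + 2 × 2 = 4 labels have been skipped so far.
Adding those back, label number 3839 + 4 = 3843 at 30 labels/s is 128 s + 3 f = 0 h 2 min 8 s frame 3, i.e. 00:02:08;03.

00:02:08;03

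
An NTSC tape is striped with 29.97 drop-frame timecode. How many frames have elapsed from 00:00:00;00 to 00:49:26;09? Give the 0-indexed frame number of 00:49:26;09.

As if non-drop at 30 labels/s: (0 × 3600 + 49 × 60 + 26) × 30 + 9 = 88989.
Minute boundaries passed: 49; those not divisible by 10: 49 − 4 = 45; dropped labels = 2 × 45 = 90.
Actual frame index = 88989 − 90 = 88899.

88899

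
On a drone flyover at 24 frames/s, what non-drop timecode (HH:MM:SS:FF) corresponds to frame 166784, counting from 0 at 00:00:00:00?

01:55:49:08

166784 ÷ 24 = 6949 full seconds, remainder 8 frames.
6949 s = 1 h 55 min 49 s.
Timecode: 01:55:49:08.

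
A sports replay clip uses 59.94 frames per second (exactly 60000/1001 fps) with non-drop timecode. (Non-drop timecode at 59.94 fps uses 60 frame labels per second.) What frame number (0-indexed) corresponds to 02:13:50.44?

Total seconds to the label: (2 × 3600 + 13 × 60 + 50) = 8030.
Frame index = 8030 × 60 + 44 = 481844.

481844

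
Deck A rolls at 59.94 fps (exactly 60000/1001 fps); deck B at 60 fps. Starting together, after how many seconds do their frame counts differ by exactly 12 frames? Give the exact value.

The gap grows by |60 − 60000/1001| = 60/1001 frames per second.
Time for a 12-frame gap: 12 ÷ (60/1001) = 200.2 s.

200.2 seconds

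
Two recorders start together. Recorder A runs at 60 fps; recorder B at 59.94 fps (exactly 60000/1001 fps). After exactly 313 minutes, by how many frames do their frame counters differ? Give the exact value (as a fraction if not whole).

313 min = 18780 s.
A emits 60 × 18780 = 1126800 frames; B emits 60000/1001 × 18780 = 1126800000/1001.
Difference = 1126800/1001 frames (≈ 1125.6743); B is behind A.

1126800/1001 frames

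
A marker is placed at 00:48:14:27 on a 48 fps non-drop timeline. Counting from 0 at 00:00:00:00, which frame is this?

frame 138939

Total seconds to the label: (0 × 3600 + 48 × 60 + 14) = 2894.
Frame index = 2894 × 48 + 27 = 138939.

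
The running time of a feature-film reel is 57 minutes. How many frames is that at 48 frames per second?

164160 frames

57 min = 3420 s.
Frames = 3420 × 48 = 164160.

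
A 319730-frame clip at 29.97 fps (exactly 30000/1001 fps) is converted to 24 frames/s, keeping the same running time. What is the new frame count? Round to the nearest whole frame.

Frames at target rate = 319730 × (24) / (30000/1001) = 32004973/125 ≈ 256039.784.
Nearest whole frame: 256040.

256040 frames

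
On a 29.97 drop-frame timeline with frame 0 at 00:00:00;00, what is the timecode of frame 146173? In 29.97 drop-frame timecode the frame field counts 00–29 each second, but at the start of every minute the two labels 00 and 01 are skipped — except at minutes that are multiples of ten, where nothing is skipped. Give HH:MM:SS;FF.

01:21:17;09

Ten DF minutes hold 17982 frames, so frame 146173 lies in block 8 (frames 143856–161837) with 2317 frames into that block.
The block's first minute is 1800 frames and the rest 1798 each; 2317 frames reaches minute 1, so 8 × 18 + 1 × 2 = 146 labels have been skipped so far.
Adding those back, label number 146173 + 146 = 146319 at 30 labels/s is 4877 s + 9 f = 1 h 21 min 17 s frame 9, i.e. 01:21:17;09.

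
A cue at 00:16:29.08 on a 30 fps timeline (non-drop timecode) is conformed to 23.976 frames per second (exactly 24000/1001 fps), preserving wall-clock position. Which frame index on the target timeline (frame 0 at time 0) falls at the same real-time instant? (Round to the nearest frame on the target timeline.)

Source frame index: (0×3600 + 16×60 + 29) × 30 + 8 = 29678.
Real time: 29678 / (30) = 14839/15 s.
Target frame: (14839/15) × (24000/1001) = 2158400/91 ≈ 23718.681 → 23719.

frame 23719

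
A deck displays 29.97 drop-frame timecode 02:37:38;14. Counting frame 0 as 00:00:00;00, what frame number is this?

As if non-drop at 30 labels/s: (2 × 3600 + 37 × 60 + 38) × 30 + 14 = 283754.
Minute boundaries passed: 157; those not divisible by 10: 157 − 15 = 142; dropped labels = 2 × 142 = 284.
Actual frame index = 283754 − 284 = 283470.

283470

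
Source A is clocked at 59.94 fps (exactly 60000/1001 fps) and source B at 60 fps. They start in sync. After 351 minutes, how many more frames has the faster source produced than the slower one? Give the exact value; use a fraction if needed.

97200/77 frames

351 min = 21060 s.
A emits 60000/1001 × 21060 = 97200000/77 frames; B emits 60 × 21060 = 1263600.
Difference = 97200/77 frames (≈ 1262.3377); B is ahead of A.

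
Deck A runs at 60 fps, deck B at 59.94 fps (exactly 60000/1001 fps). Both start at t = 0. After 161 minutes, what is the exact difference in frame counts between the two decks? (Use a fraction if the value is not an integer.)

161 min = 9660 s.
A emits 60 × 9660 = 579600 frames; B emits 60000/1001 × 9660 = 82800000/143.
Difference = 82800/143 frames (≈ 579.0210); B is behind A.

82800/143 frames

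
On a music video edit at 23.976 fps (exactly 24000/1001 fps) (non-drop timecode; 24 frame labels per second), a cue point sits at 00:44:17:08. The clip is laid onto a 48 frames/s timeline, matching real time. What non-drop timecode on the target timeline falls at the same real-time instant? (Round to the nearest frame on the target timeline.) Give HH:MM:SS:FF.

00:44:20:00

Source frame index: (0×3600 + 44×60 + 17) × 24 + 8 = 63776.
Real time: 63776 / (24000/1001) = 1994993/750 s.
Target frame: (1994993/750) × (48) = 15959944/125 ≈ 127679.552 → 127680.
At 48 labels/s: frame 127680 → 00:44:20:00.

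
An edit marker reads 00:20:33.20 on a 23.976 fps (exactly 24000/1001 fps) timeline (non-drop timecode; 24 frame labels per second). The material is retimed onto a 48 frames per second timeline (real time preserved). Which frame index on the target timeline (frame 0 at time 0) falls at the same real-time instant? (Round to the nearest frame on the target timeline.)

frame 59283

Source frame index: (0×3600 + 20×60 + 33) × 24 + 20 = 29612.
Real time: 29612 / (24000/1001) = 7410403/6000 s.
Target frame: (7410403/6000) × (48) = 7410403/125 ≈ 59283.224 → 59283.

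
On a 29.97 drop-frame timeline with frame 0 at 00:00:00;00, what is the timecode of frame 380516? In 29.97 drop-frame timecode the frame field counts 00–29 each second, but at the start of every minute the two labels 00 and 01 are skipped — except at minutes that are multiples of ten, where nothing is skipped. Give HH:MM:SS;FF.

03:31:36;16

Each 10-minute DF block holds 10 × 60 × 30 − 9 × 2 = 17982 frames. 380516 ÷ 17982 → 21 full blocks, remainder 2894.
Within the partial block the first minute is 1800 frames and each further minute 1798, so 1 further minute boundary passed. Total skipped labels = 18 × 21 + 2 × 1 = 380.
Non-drop label index = 380516 + 380 = 380896; at 30 labels/s that is 03:31:36:16, i.e. DF 03:31:36;16.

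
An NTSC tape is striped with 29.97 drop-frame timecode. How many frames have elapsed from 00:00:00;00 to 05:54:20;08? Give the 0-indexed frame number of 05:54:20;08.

Complete 10-minute blocks: 35, each 17982 frames → 629370.
Remaining 4 whole minutes in the current block: 1800 + 3 × 1798 = 7194 frames.
Within the current minute: 20 × 30 + 8 − 2 = 606 (labels ;00/;01 skipped at this minute). Total = 629370 + 7194 + 606 = 637170.

637170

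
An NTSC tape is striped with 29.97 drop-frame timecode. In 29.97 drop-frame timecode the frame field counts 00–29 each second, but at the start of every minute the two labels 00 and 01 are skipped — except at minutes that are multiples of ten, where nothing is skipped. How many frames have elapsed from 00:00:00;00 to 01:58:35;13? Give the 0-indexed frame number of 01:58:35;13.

213249

As if non-drop at 30 labels/s: (1 × 3600 + 58 × 60 + 35) × 30 + 13 = 213463.
Minute boundaries passed: 118; those not divisible by 10: 118 − 11 = 107; dropped labels = 2 × 107 = 214.
Actual frame index = 213463 − 214 = 213249.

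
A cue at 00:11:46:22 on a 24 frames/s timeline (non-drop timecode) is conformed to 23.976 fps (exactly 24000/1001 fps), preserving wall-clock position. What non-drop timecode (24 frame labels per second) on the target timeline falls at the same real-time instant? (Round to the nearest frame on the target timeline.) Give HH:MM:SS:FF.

Source frame index: (0×3600 + 11×60 + 46) × 24 + 22 = 16966.
Real time: 16966 / (24) = 8483/12 s.
Target frame: (8483/12) × (24000/1001) = 16966000/1001 ≈ 16949.051 → 16949.
At 24 labels/s: frame 16949 → 00:11:46:05.

00:11:46:05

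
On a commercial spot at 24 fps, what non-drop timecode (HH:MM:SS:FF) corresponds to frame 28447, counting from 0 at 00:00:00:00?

00:19:45:07

28447 ÷ 24 = 1185 full seconds, remainder 7 frames.
1185 s = 0 h 19 min 45 s.
Timecode: 00:19:45:07.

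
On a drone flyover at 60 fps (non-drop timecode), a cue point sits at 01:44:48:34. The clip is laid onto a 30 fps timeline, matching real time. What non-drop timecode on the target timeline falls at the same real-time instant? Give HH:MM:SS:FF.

Source frame index: (1×3600 + 44×60 + 48) × 60 + 34 = 377314.
Real time: 377314 / (60) = 188657/30 s.
Target frame: (188657/30) × (30) = 188657.
At 30 labels/s: frame 188657 → 01:44:48:17.

01:44:48:17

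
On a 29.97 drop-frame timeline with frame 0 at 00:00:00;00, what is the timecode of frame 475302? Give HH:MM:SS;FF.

Each 10-minute DF block holds 10 × 60 × 30 − 9 × 2 = 17982 frames. 475302 ÷ 17982 → 26 full blocks, remainder 7770.
Within the partial block the first minute is 1800 frames and each further minute 1798, so 4 further minute boundaries passed. Total skipped labels = 18 × 26 + 2 × 4 = 476.
Non-drop label index = 475302 + 476 = 475778; at 30 labels/s that is 04:24:19:08, i.e. DF 04:24:19;08.

04:24:19;08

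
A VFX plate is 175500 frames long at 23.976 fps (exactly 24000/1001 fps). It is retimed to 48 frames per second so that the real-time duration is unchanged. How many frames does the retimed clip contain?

Target frames = source frames × (target rate / source rate) = 175500 × (48)/(24000/1001) = 175500 × 1001/500 = 351351.

351351 frames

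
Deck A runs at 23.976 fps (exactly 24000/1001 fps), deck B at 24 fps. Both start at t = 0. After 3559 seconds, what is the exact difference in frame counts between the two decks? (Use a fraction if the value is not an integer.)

85416/1001 frames

A emits 24000/1001 × 3559 = 85416000/1001 frames; B emits 24 × 3559 = 85416.
Difference = 85416/1001 frames (≈ 85.3307); B is ahead of A.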